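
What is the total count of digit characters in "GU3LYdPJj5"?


Input string: 'GU3LYdPJj5'
Operation: count digit characters (0-9)
Scan: 'G', 'U', '3'(digit), 'L', 'Y', 'd', 'P', 'J', 'j', '5'(digit)
Digits found: 2
Result: 2


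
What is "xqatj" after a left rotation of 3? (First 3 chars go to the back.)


Input: 'xqatj', shift = 3
Operation: split at index 3 and swap parts
Front part s[0:3] = 'xqa'
Back part s[3:] = 'tj'
Rotated = back + front = 'tj' + 'xqa'
Result: tjxqa


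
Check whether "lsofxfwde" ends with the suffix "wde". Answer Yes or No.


Input string: 'lsofxfwde'
Suffix to check: 'wde'
Last 3 characters of input: 'wde'
Match: True
Result: Yes


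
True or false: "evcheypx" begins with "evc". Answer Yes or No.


Input string: 'evcheypx'
Prefix to check: 'evc'
First 3 characters of input: 'evc'
Match: True
Result: Yes


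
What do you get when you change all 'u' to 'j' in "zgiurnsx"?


Input string: 'zgiurnsx'
Operation: replace 'u' with 'j'
Positions of 'u': 3
After replacement: zgijrnsx


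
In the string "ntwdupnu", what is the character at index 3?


Input string: 'ntwdupnu'
Operation: get character at index 3
Index mapping: s[0]='n', s[1]='t', s[2]='w', s[3]='d'
Result: 'd'


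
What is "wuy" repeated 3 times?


Input string: 'wuy'
Operation: repeat 3 times
Concatenation: 'wuy' + 'wuy' + 'wuy'
Result: wuywuywuy


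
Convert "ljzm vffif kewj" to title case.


Input string: 'ljzm vffif kewj'
Operation: capitalize first letter of each word
Word transformations: 'ljzm'->'Ljzm', 'vffif'->'Vffif', 'kewj'->'Kewj'
Result: Ljzm Vffif Kewj


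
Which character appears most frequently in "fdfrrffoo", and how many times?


Input: 'fdfrrffoo'
Operation: tally each character
Counts: 'd':1, 'f':4, 'o':2, 'r':2
Maximum: 'f' appears 4 times


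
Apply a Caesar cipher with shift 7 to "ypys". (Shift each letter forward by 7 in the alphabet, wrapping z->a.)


Input: 'ypys', shift = 7
Operation: for each letter, (position + 7) mod 26
Mapping: 'y'(24+7=31, 31 mod 26=5)->'f', 'p'(15+7=22)->'w', 'y'(24+7=31, 31 mod 26=5)->'f', 's'(18+7=25)->'z'
Result: fwfz


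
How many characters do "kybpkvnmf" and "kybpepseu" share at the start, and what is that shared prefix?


String 1: 'kybpkvnmf'
String 2: 'kybpepseu'
Compare position by position:
pos 0: 'k' vs 'k' match
pos 1: 'y' vs 'y' match
pos 2: 'b' vs 'b' match
pos 3: 'p' vs 'p' match
pos 4: 'k' vs 'e' differ -> stop
Longest common prefix: "kybp" (length 4)


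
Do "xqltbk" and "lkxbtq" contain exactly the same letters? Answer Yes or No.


String 1: 'xqltbk' -> sorted: 'bklqtx'
String 2: 'lkxbtq' -> sorted: 'bklqtx'
Compare sorted forms: 'bklqtx' == 'bklqtx'
Anagram: Yes


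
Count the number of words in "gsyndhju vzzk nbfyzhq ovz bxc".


Input string: 'gsyndhju vzzk nbfyzhq ovz bxc'
Operation: split by spaces
Words found: 'gsyndhju', 'vzzk', 'nbfyzhq', 'ovz', 'bxc'
Word count: 5


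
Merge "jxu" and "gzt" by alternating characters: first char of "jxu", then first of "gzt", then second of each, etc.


String 1: 'jxu'
String 2: 'gzt'
Operation: alternate characters
Pairs: 'j'+'g', 'x'+'z', 'u'+'t'
Result: jgxzut


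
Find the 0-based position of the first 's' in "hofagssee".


Input string: 'hofagssee'
Target: 's'
Scanning left to right: s[0]='h', s[1]='o', s[2]='f', s[3]='a', s[4]='g', s[5]='s'
First match at index: 5


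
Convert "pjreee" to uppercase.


Input string: 'pjreee'
Operation: convert each letter to uppercase
Mapping: 'p'->'P', 'j'->'J', 'r'->'R', 'e'->'E', 'e'->'E', 'e'->'E'
Result: PJREEE


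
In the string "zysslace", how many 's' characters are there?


Input string: 'zysslace'
Target character: 's'
Scan each position: s[2]='s', s[3]='s'
Matches found at indices: 2, 3
Total: 2


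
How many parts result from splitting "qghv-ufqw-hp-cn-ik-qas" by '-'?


Input string: 'qghv-ufqw-hp-cn-ik-qas'
Delimiter: '-'
Split result: 'qghv', 'ufqw', 'hp', 'cn', 'ik', 'qas'
Number of parts: 6


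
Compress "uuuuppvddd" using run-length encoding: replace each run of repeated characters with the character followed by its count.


Input: 'uuuuppvddd'
Operation: identify consecutive runs
Runs: 'uuuu' -> u4, 'pp' -> p2, 'v' -> v1, 'ddd' -> d3
Encoded: u4p2v1d3


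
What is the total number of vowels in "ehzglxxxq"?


Input string: 'ehzglxxxq'
Operation: count vowels (a, e, i, o, u)
Scan: s[0]='e' (vowel), s[1]='h', s[2]='z', s[3]='g', s[4]='l', s[5]='x', s[6]='x', s[7]='x', s[8]='q'
Vowels found: 1
Result: 1


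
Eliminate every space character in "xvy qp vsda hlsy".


Input string: 'xvy qp vsda hlsy'
Operation: remove all spaces
Words: 'xvy', 'qp', 'vsda', 'hlsy'
Join without spaces: xvyqpvsdahlsy


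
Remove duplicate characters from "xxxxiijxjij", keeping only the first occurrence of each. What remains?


Input: 'xxxxiijxjij'
Operation: keep first occurrence of each character
Scan: s[0]='x' new -> keep; s[1]='x' seen -> skip; s[2]='x' seen -> skip; s[3]='x' seen -> skip; s[4]='i' new -> keep; s[5]='i' seen -> skip; s[6]='j' new -> keep; s[7]='x' seen -> skip; s[8]='j' seen -> skip; s[9]='i' seen -> skip; s[10]='j' seen -> skip
Result: xij


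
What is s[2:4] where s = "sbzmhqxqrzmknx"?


Input string: 'sbzmhqxqrzmknx'
Operation: slice [2:4]
Extract characters: s[2]='z', s[3]='m'
Result: zm


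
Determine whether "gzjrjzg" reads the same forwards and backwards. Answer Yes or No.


Input string: 'gzjrjzg'
Reversed: 'gzjrjzg'
Compare pairs: s[0]='g' vs s[6]='g' (match), s[1]='z' vs s[5]='z' (match), s[2]='j' vs s[4]='j' (match)
Palindrome: Yes


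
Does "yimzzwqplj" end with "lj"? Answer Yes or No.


Input string: 'yimzzwqplj'
Suffix to check: 'lj'
Last 2 characters of input: 'lj'
Match: True
Result: Yes


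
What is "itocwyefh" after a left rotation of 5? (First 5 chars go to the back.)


Input: 'itocwyefh', shift = 5
Operation: split at index 5 and swap parts
Front part s[0:5] = 'itocw'
Back part s[5:] = 'yefh'
Rotated = back + front = 'yefh' + 'itocw'
Result: yefhitocw


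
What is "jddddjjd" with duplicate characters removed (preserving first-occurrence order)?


Input: 'jddddjjd'
Operation: keep first occurrence of each character
Scan: s[0]='j' new -> keep; s[1]='d' new -> keep; s[2]='d' seen -> skip; s[3]='d' seen -> skip; s[4]='d' seen -> skip; s[5]='j' seen -> skip; s[6]='j' seen -> skip; s[7]='d' seen -> skip
Result: jd


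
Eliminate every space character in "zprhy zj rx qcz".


Input string: 'zprhy zj rx qcz'
Operation: remove all spaces
Words: 'zprhy', 'zj', 'rx', 'qcz'
Join without spaces: zprhyzjrxqcz


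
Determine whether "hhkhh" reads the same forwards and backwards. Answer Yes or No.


Input string: 'hhkhh'
Reversed: 'hhkhh'
Compare pairs: s[0]='h' vs s[4]='h' (match), s[1]='h' vs s[3]='h' (match)
Palindrome: Yes


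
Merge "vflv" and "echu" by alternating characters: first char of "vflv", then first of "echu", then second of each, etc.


String 1: 'vflv'
String 2: 'echu'
Operation: alternate characters
Pairs: 'v'+'e', 'f'+'c', 'l'+'h', 'v'+'u'
Result: vefclhvu


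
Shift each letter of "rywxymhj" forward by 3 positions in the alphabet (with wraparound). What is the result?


Input: 'rywxymhj', shift = 3
Operation: for each letter, (position + 3) mod 26
Mapping: 'r'(17+3=20)->'u', 'y'(24+3=27, 27 mod 26=1)->'b', 'w'(22+3=25)->'z', 'x'(23+3=26, 26 mod 26=0)->'a', 'y'(24+3=27, 27 mod 26=1)->'b', 'm'(12+3=15)->'p', 'h'(7+3=10)->'k', 'j'(9+3=12)->'m'
Result: ubzabpkm


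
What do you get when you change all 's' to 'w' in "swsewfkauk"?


Input string: 'swsewfkauk'
Operation: replace 's' with 'w'
Positions of 's': 0, 2
After replacement: wwwewfkauk


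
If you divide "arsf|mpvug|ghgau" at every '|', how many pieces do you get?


Input string: 'arsf|mpvug|ghgau'
Delimiter: '|'
Split result: 'arsf', 'mpvug', 'ghgau'
Number of parts: 3


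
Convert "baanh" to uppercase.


Input string: 'baanh'
Operation: convert each letter to uppercase
Mapping: 'b'->'B', 'a'->'A', 'a'->'A', 'n'->'N', 'h'->'H'
Result: BAANH


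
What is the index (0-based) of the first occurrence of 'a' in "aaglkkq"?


Input string: 'aaglkkq'
Target: 'a'
Scanning left to right: s[0]='a'
First match at index: 0


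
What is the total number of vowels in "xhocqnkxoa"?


Input string: 'xhocqnkxoa'
Operation: count vowels (a, e, i, o, u)
Scan: s[0]='x', s[1]='h', s[2]='o' (vowel), s[3]='c', s[4]='q', s[5]='n', s[6]='k', s[7]='x', s[8]='o' (vowel), s[9]='a' (vowel)
Vowels found: 3
Result: 3


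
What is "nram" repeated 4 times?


Input string: 'nram'
Operation: repeat 4 times
Concatenation: 'nram' + 'nram' + 'nram' + 'nram'
Result: nramnramnramnram


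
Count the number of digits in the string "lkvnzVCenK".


Input string: 'lkvnzVCenK'
Operation: count digit characters (0-9)
Scan: 'l', 'k', 'v', 'n', 'z', 'V', 'C', 'e', 'n', 'K'
Digits found: 0
Result: 0


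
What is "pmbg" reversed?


Input string: 'pmbg'
Operation: reverse character order
Original order: 'p' -> 'm' -> 'b' -> 'g'
Reversed order: 'g' -> 'b' -> 'm' -> 'p'
Result: gbmp


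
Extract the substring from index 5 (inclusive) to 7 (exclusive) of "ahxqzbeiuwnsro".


Input string: 'ahxqzbeiuwnsro'
Operation: slice [5:7]
Extract characters: s[5]='b', s[6]='e'
Result: be


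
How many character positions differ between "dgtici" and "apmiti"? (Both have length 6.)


String 1: 'dgtici'
String 2: 'apmiti'
Compare each position: pos 0: 'd'!='a', pos 1: 'g'!='p', pos 2: 't'!='m', pos 3: 'i'=='i', pos 4: 'c'!='t', pos 5: 'i'=='i'
Differing positions: 4
Hamming distance: 4


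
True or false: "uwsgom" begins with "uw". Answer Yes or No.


Input string: 'uwsgom'
Prefix to check: 'uw'
First 2 characters of input: 'uw'
Match: True
Result: Yes


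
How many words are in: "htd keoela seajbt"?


Input string: 'htd keoela seajbt'
Operation: split by spaces
Words found: 'htd', 'keoela', 'seajbt'
Word count: 3


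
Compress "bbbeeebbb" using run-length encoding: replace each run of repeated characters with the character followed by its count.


Input: 'bbbeeebbb'
Operation: identify consecutive runs
Runs: 'bbb' -> b3, 'eee' -> e3, 'bbb' -> b3
Encoded: b3e3b3


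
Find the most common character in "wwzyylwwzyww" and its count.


Input: 'wwzyylwwzyww'
Operation: tally each character
Counts: 'l':1, 'w':6, 'y':3, 'z':2
Maximum: 'w' appears 6 times


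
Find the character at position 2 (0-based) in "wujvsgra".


Input string: 'wujvsgra'
Operation: get character at index 2
Index mapping: s[0]='w', s[1]='u', s[2]='j'
Result: 'j'


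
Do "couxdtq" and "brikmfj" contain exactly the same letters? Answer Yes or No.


String 1: 'couxdtq' -> sorted: 'cdoqtux'
String 2: 'brikmfj' -> sorted: 'bfijkmr'
Compare sorted forms: 'cdoqtux' != 'bfijkmr'
Anagram: No


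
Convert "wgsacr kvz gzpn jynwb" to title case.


Input string: 'wgsacr kvz gzpn jynwb'
Operation: capitalize first letter of each word
Word transformations: 'wgsacr'->'Wgsacr', 'kvz'->'Kvz', 'gzpn'->'Gzpn', 'jynwb'->'Jynwb'
Result: Wgsacr Kvz Gzpn Jynwb


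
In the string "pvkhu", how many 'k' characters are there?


Input string: 'pvkhu'
Target character: 'k'
Scan each position: s[2]='k'
Matches found at indices: 2
Total: 1


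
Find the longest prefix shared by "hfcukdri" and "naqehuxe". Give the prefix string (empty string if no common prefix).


String 1: 'hfcukdri'
String 2: 'naqehuxe'
Compare position by position:
pos 0: 'h' vs 'n' differ -> stop
Longest common prefix: "" (length 0)


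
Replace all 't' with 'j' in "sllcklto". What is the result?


Input string: 'sllcklto'
Operation: replace 't' with 'j'
Positions of 't': 6
After replacement: sllckljo


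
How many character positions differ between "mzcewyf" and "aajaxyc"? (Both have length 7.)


String 1: 'mzcewyf'
String 2: 'aajaxyc'
Compare each position: pos 0: 'm'!='a', pos 1: 'z'!='a', pos 2: 'c'!='j', pos 3: 'e'!='a', pos 4: 'w'!='x', pos 5: 'y'=='y', pos 6: 'f'!='c'
Differing positions: 6
Hamming distance: 6


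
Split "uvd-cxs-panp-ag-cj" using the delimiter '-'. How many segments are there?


Input string: 'uvd-cxs-panp-ag-cj'
Delimiter: '-'
Split result: 'uvd', 'cxs', 'panp', 'ag', 'cj'
Number of parts: 5


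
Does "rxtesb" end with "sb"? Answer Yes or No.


Input string: 'rxtesb'
Suffix to check: 'sb'
Last 2 characters of input: 'sb'
Match: True
Result: Yes


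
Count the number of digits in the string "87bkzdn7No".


Input string: '87bkzdn7No'
Operation: count digit characters (0-9)
Scan: '8'(digit), '7'(digit), 'b', 'k', 'z', 'd', 'n', '7'(digit), 'N', 'o'
Digits found: 3
Result: 3


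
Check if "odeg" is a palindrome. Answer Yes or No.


Input string: 'odeg'
Reversed: 'gedo'
Compare pairs: s[0]='o' vs s[3]='g' (mismatch), s[1]='d' vs s[2]='e' (mismatch)
Palindrome: No


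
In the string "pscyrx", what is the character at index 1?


Input string: 'pscyrx'
Operation: get character at index 1
Index mapping: s[0]='p', s[1]='s'
Result: 's'


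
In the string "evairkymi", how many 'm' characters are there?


Input string: 'evairkymi'
Target character: 'm'
Scan each position: s[7]='m'
Matches found at indices: 7
Total: 1


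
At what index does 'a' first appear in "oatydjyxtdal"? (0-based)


Input string: 'oatydjyxtdal'
Target: 'a'
Scanning left to right: s[0]='o', s[1]='a'
First match at index: 1


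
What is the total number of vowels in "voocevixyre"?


Input string: 'voocevixyre'
Operation: count vowels (a, e, i, o, u)
Scan: s[0]='v', s[1]='o' (vowel), s[2]='o' (vowel), s[3]='c', s[4]='e' (vowel), s[5]='v', s[6]='i' (vowel), s[7]='x', s[8]='y', s[9]='r', s[10]='e' (vowel)
Vowels found: 5
Result: 5


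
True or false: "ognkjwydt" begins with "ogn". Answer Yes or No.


Input string: 'ognkjwydt'
Prefix to check: 'ogn'
First 3 characters of input: 'ogn'
Match: True
Result: Yes


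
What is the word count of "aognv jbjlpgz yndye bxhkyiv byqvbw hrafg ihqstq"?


Input string: 'aognv jbjlpgz yndye bxhkyiv byqvbw hrafg ihqstq'
Operation: split by spaces
Words found: 'aognv', 'jbjlpgz', 'yndye', 'bxhkyiv', 'byqvbw', 'hrafg', 'ihqstq'
Word count: 7


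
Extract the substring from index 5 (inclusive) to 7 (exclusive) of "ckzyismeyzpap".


Input string: 'ckzyismeyzpap'
Operation: slice [5:7]
Extract characters: s[5]='s', s[6]='m'
Result: sm


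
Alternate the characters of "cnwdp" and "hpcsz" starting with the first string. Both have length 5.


String 1: 'cnwdp'
String 2: 'hpcsz'
Operation: alternate characters
Pairs: 'c'+'h', 'n'+'p', 'w'+'c', 'd'+'s', 'p'+'z'
Result: chnpwcdspz


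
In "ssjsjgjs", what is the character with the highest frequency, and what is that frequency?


Input: 'ssjsjgjs'
Operation: tally each character
Counts: 'g':1, 'j':3, 's':4
Maximum: 's' appears 4 times


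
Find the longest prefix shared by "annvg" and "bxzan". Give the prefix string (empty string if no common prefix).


String 1: 'annvg'
String 2: 'bxzan'
Compare position by position:
pos 0: 'a' vs 'b' differ -> stop
Longest common prefix: "" (length 0)


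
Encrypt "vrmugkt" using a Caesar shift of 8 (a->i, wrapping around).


Input: 'vrmugkt', shift = 8
Operation: for each letter, (position + 8) mod 26
Mapping: 'v'(21+8=29, 29 mod 26=3)->'d', 'r'(17+8=25)->'z', 'm'(12+8=20)->'u', 'u'(20+8=28, 28 mod 26=2)->'c', 'g'(6+8=14)->'o', 'k'(10+8=18)->'s', 't'(19+8=27, 27 mod 26=1)->'b'
Result: dzucosb


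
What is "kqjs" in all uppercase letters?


Input string: 'kqjs'
Operation: convert each letter to uppercase
Mapping: 'k'->'K', 'q'->'Q', 'j'->'J', 's'->'S'
Result: KQJS


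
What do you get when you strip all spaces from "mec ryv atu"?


Input string: 'mec ryv atu'
Operation: remove all spaces
Words: 'mec', 'ryv', 'atu'
Join without spaces: mecryvatu


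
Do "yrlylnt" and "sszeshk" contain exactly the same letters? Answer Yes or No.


String 1: 'yrlylnt' -> sorted: 'llnrtyy'
String 2: 'sszeshk' -> sorted: 'ehksssz'
Compare sorted forms: 'llnrtyy' != 'ehksssz'
Anagram: No


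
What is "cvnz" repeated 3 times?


Input string: 'cvnz'
Operation: repeat 3 times
Concatenation: 'cvnz' + 'cvnz' + 'cvnz'
Result: cvnzcvnzcvnz


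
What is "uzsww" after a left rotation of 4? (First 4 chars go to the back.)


Input: 'uzsww', shift = 4
Operation: split at index 4 and swap parts
Front part s[0:4] = 'uzsw'
Back part s[4:] = 'w'
Rotated = back + front = 'w' + 'uzsw'
Result: wuzsw


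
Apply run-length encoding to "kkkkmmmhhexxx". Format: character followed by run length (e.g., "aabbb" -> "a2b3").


Input: 'kkkkmmmhhexxx'
Operation: identify consecutive runs
Runs: 'kkkk' -> k4, 'mmm' -> m3, 'hh' -> h2, 'e' -> e1, 'xxx' -> x3
Encoded: k4m3h2e1x3


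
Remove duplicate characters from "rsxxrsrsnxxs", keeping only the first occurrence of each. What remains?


Input: 'rsxxrsrsnxxs'
Operation: keep first occurrence of each character
Scan: s[0]='r' new -> keep; s[1]='s' new -> keep; s[2]='x' new -> keep; s[3]='x' seen -> skip; s[4]='r' seen -> skip; s[5]='s' seen -> skip; s[6]='r' seen -> skip; s[7]='s' seen -> skip; s[8]='n' new -> keep; s[9]='x' seen -> skip; s[10]='x' seen -> skip; s[11]='s' seen -> skip
Result: rsxn


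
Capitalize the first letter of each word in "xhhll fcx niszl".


Input string: 'xhhll fcx niszl'
Operation: capitalize first letter of each word
Word transformations: 'xhhll'->'Xhhll', 'fcx'->'Fcx', 'niszl'->'Niszl'
Result: Xhhll Fcx Niszl


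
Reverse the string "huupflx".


Input string: 'huupflx'
Operation: reverse character order
Original order: 'h' -> 'u' -> 'u' -> 'p' -> 'f' -> 'l' -> 'x'
Reversed order: 'x' -> 'l' -> 'f' -> 'p' -> 'u' -> 'u' -> 'h'
Result: xlfpuuh


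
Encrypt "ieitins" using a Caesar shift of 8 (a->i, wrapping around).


Input: 'ieitins', shift = 8
Operation: for each letter, (position + 8) mod 26
Mapping: 'i'(8+8=16)->'q', 'e'(4+8=12)->'m', 'i'(8+8=16)->'q', 't'(19+8=27, 27 mod 26=1)->'b', 'i'(8+8=16)->'q', 'n'(13+8=21)->'v', 's'(18+8=26, 26 mod 26=0)->'a'
Result: qmqbqva


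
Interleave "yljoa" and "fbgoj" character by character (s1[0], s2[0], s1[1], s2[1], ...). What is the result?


String 1: 'yljoa'
String 2: 'fbgoj'
Operation: alternate characters
Pairs: 'y'+'f', 'l'+'b', 'j'+'g', 'o'+'o', 'a'+'j'
Result: yflbjgooaj


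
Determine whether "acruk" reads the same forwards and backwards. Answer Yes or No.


Input string: 'acruk'
Reversed: 'kurca'
Compare pairs: s[0]='a' vs s[4]='k' (mismatch), s[1]='c' vs s[3]='u' (mismatch)
Palindrome: No


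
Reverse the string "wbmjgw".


Input string: 'wbmjgw'
Operation: reverse character order
Original order: 'w' -> 'b' -> 'm' -> 'j' -> 'g' -> 'w'
Reversed order: 'w' -> 'g' -> 'j' -> 'm' -> 'b' -> 'w'
Result: wgjmbw


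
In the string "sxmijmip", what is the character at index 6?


Input string: 'sxmijmip'
Operation: get character at index 6
Index mapping: s[0]='s', s[1]='x', s[2]='m', s[3]='i', s[4]='j', s[5]='m', s[6]='i'
Result: 'i'


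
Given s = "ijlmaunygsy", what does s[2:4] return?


Input string: 'ijlmaunygsy'
Operation: slice [2:4]
Extract characters: s[2]='l', s[3]='m'
Result: lm


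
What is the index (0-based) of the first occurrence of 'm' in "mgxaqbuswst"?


Input string: 'mgxaqbuswst'
Target: 'm'
Scanning left to right: s[0]='m'
First match at index: 0


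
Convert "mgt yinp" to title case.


Input string: 'mgt yinp'
Operation: capitalize first letter of each word
Word transformations: 'mgt'->'Mgt', 'yinp'->'Yinp'
Result: Mgt Yinp


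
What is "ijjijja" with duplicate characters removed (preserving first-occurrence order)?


Input: 'ijjijja'
Operation: keep first occurrence of each character
Scan: s[0]='i' new -> keep; s[1]='j' new -> keep; s[2]='j' seen -> skip; s[3]='i' seen -> skip; s[4]='j' seen -> skip; s[5]='j' seen -> skip; s[6]='a' new -> keep
Result: ija


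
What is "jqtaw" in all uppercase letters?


Input string: 'jqtaw'
Operation: convert each letter to uppercase
Mapping: 'j'->'J', 'q'->'Q', 't'->'T', 'a'->'A', 'w'->'W'
Result: JQTAW


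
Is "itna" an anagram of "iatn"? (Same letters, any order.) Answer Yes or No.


String 1: 'iatn' -> sorted: 'aint'
String 2: 'itna' -> sorted: 'aint'
Compare sorted forms: 'aint' == 'aint'
Anagram: Yes


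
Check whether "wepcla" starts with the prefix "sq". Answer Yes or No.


Input string: 'wepcla'
Prefix to check: 'sq'
First 2 characters of input: 'we'
Match: False
Result: No


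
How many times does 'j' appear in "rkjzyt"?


Input string: 'rkjzyt'
Target character: 'j'
Scan each position: s[2]='j'
Matches found at indices: 2
Total: 1


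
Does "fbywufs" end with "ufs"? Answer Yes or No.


Input string: 'fbywufs'
Suffix to check: 'ufs'
Last 3 characters of input: 'ufs'
Match: True
Result: Yes


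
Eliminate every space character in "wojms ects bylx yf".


Input string: 'wojms ects bylx yf'
Operation: remove all spaces
Words: 'wojms', 'ects', 'bylx', 'yf'
Join without spaces: wojmsectsbylxyf


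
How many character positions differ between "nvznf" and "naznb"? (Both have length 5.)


String 1: 'nvznf'
String 2: 'naznb'
Compare each position: pos 0: 'n'=='n', pos 1: 'v'!='a', pos 2: 'z'=='z', pos 3: 'n'=='n', pos 4: 'f'!='b'
Differing positions: 2
Hamming distance: 2


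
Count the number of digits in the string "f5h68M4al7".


Input string: 'f5h68M4al7'
Operation: count digit characters (0-9)
Scan: 'f', '5'(digit), 'h', '6'(digit), '8'(digit), 'M', '4'(digit), 'a', 'l', '7'(digit)
Digits found: 5
Result: 5


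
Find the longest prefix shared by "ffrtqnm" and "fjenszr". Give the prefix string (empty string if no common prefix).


String 1: 'ffrtqnm'
String 2: 'fjenszr'
Compare position by position:
pos 0: 'f' vs 'f' match
pos 1: 'f' vs 'j' differ -> stop
Longest common prefix: "f" (length 1)


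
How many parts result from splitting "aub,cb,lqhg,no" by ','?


Input string: 'aub,cb,lqhg,no'
Delimiter: ','
Split result: 'aub', 'cb', 'lqhg', 'no'
Number of parts: 4


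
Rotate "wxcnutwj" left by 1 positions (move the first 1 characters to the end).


Input: 'wxcnutwj', shift = 1
Operation: split at index 1 and swap parts
Front part s[0:1] = 'w'
Back part s[1:] = 'xcnutwj'
Rotated = back + front = 'xcnutwj' + 'w'
Result: xcnutwjw


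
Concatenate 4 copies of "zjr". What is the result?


Input string: 'zjr'
Operation: repeat 4 times
Concatenation: 'zjr' + 'zjr' + 'zjr' + 'zjr'
Result: zjrzjrzjrzjr


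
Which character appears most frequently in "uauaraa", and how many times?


Input: 'uauaraa'
Operation: tally each character
Counts: 'a':4, 'r':1, 'u':2
Maximum: 'a' appears 4 times


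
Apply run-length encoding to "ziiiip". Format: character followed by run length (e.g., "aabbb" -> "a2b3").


Input: 'ziiiip'
Operation: identify consecutive runs
Runs: 'z' -> z1, 'iiii' -> i4, 'p' -> p1
Encoded: z1i4p1


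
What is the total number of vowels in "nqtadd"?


Input string: 'nqtadd'
Operation: count vowels (a, e, i, o, u)
Scan: s[0]='n', s[1]='q', s[2]='t', s[3]='a' (vowel), s[4]='d', s[5]='d'
Vowels found: 1
Result: 1


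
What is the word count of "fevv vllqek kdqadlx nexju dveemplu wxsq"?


Input string: 'fevv vllqek kdqadlx nexju dveemplu wxsq'
Operation: split by spaces
Words found: 'fevv', 'vllqek', 'kdqadlx', 'nexju', 'dveemplu', 'wxsq'
Word count: 6


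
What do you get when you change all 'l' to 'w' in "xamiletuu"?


Input string: 'xamiletuu'
Operation: replace 'l' with 'w'
Positions of 'l': 4
After replacement: xamiwetuu


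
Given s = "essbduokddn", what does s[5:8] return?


Input string: 'essbduokddn'
Operation: slice [5:8]
Extract characters: s[5]='u', s[6]='o', s[7]='k'
Result: uok


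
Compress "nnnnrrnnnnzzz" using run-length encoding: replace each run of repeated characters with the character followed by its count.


Input: 'nnnnrrnnnnzzz'
Operation: identify consecutive runs
Runs: 'nnnn' -> n4, 'rr' -> r2, 'nnnn' -> n4, 'zzz' -> z3
Encoded: n4r2n4z3


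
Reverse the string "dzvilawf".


Input string: 'dzvilawf'
Operation: reverse character order
Original order: 'd' -> 'z' -> 'v' -> 'i' -> 'l' -> 'a' -> 'w' -> 'f'
Reversed order: 'f' -> 'w' -> 'a' -> 'l' -> 'i' -> 'v' -> 'z' -> 'd'
Result: fwalivzd


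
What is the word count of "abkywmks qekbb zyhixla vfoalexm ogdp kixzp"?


Input string: 'abkywmks qekbb zyhixla vfoalexm ogdp kixzp'
Operation: split by spaces
Words found: 'abkywmks', 'qekbb', 'zyhixla', 'vfoalexm', 'ogdp', 'kixzp'
Word count: 6


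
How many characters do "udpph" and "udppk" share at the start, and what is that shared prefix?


String 1: 'udpph'
String 2: 'udppk'
Compare position by position:
pos 0: 'u' vs 'u' match
pos 1: 'd' vs 'd' match
pos 2: 'p' vs 'p' match
pos 3: 'p' vs 'p' match
pos 4: 'h' vs 'k' differ -> stop
Longest common prefix: "udpp" (length 4)


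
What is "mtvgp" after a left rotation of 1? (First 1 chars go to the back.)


Input: 'mtvgp', shift = 1
Operation: split at index 1 and swap parts
Front part s[0:1] = 'm'
Back part s[1:] = 'tvgp'
Rotated = back + front = 'tvgp' + 'm'
Result: tvgpm


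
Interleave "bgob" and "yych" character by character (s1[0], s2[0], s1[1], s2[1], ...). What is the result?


String 1: 'bgob'
String 2: 'yych'
Operation: alternate characters
Pairs: 'b'+'y', 'g'+'y', 'o'+'c', 'b'+'h'
Result: bygyocbh


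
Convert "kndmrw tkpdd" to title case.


Input string: 'kndmrw tkpdd'
Operation: capitalize first letter of each word
Word transformations: 'kndmrw'->'Kndmrw', 'tkpdd'->'Tkpdd'
Result: Kndmrw Tkpdd


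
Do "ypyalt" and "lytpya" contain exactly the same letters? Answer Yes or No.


String 1: 'ypyalt' -> sorted: 'alptyy'
String 2: 'lytpya' -> sorted: 'alptyy'
Compare sorted forms: 'alptyy' == 'alptyy'
Anagram: Yes


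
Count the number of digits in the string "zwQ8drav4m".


Input string: 'zwQ8drav4m'
Operation: count digit characters (0-9)
Scan: 'z', 'w', 'Q', '8'(digit), 'd', 'r', 'a', 'v', '4'(digit), 'm'
Digits found: 2
Result: 2


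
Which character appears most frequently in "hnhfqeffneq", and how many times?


Input: 'hnhfqeffneq'
Operation: tally each character
Counts: 'e':2, 'f':3, 'h':2, 'n':2, 'q':2
Maximum: 'f' appears 3 times


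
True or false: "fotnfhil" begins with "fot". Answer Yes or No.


Input string: 'fotnfhil'
Prefix to check: 'fot'
First 3 characters of input: 'fot'
Match: True
Result: Yes


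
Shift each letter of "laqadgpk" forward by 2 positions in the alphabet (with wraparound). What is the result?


Input: 'laqadgpk', shift = 2
Operation: for each letter, (position + 2) mod 26
Mapping: 'l'(11+2=13)->'n', 'a'(0+2=2)->'c', 'q'(16+2=18)->'s', 'a'(0+2=2)->'c', 'd'(3+2=5)->'f', 'g'(6+2=8)->'i', 'p'(15+2=17)->'r', 'k'(10+2=12)->'m'
Result: ncscfirm


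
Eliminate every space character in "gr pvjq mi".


Input string: 'gr pvjq mi'
Operation: remove all spaces
Words: 'gr', 'pvjq', 'mi'
Join without spaces: grpvjqmi


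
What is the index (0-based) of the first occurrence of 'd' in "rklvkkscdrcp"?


Input string: 'rklvkkscdrcp'
Target: 'd'
Scanning left to right: s[0]='r', s[1]='k', s[2]='l', s[3]='v', s[4]='k', s[5]='k', s[6]='s', s[7]='c', s[8]='d'
First match at index: 8


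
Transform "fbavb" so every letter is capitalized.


Input string: 'fbavb'
Operation: convert each letter to uppercase
Mapping: 'f'->'F', 'b'->'B', 'a'->'A', 'v'->'V', 'b'->'B'
Result: FBAVB


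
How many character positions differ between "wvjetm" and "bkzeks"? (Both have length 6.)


String 1: 'wvjetm'
String 2: 'bkzeks'
Compare each position: pos 0: 'w'!='b', pos 1: 'v'!='k', pos 2: 'j'!='z', pos 3: 'e'=='e', pos 4: 't'!='k', pos 5: 'm'!='s'
Differing positions: 5
Hamming distance: 5


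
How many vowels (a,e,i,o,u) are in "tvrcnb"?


Input string: 'tvrcnb'
Operation: count vowels (a, e, i, o, u)
Scan: s[0]='t', s[1]='v', s[2]='r', s[3]='c', s[4]='n', s[5]='b'
Vowels found: 0
Result: 0


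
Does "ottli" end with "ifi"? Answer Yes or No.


Input string: 'ottli'
Suffix to check: 'ifi'
Last 3 characters of input: 'tli'
Match: False
Result: No


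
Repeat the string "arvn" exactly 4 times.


Input string: 'arvn'
Operation: repeat 4 times
Concatenation: 'arvn' + 'arvn' + 'arvn' + 'arvn'
Result: arvnarvnarvnarvn


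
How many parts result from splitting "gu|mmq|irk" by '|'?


Input string: 'gu|mmq|irk'
Delimiter: '|'
Split result: 'gu', 'mmq', 'irk'
Number of parts: 3


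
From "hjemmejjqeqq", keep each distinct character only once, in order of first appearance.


Input: 'hjemmejjqeqq'
Operation: keep first occurrence of each character
Scan: s[0]='h' new -> keep; s[1]='j' new -> keep; s[2]='e' new -> keep; s[3]='m' new -> keep; s[4]='m' seen -> skip; s[5]='e' seen -> skip; s[6]='j' seen -> skip; s[7]='j' seen -> skip; s[8]='q' new -> keep; s[9]='e' seen -> skip; s[10]='q' seen -> skip; s[11]='q' seen -> skip
Result: hjemq


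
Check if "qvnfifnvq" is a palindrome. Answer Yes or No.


Input string: 'qvnfifnvq'
Reversed: 'qvnfifnvq'
Compare pairs: s[0]='q' vs s[8]='q' (match), s[1]='v' vs s[7]='v' (match), s[2]='n' vs s[6]='n' (match), s[3]='f' vs s[5]='f' (match)
Palindrome: Yes


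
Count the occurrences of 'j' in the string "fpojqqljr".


Input string: 'fpojqqljr'
Target character: 'j'
Scan each position: s[3]='j', s[7]='j'
Matches found at indices: 3, 7
Total: 2


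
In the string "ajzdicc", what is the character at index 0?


Input string: 'ajzdicc'
Operation: get character at index 0
Index mapping: s[0]='a'
Result: 'a'


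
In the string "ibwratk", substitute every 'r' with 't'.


Input string: 'ibwratk'
Operation: replace 'r' with 't'
Positions of 'r': 3
After replacement: ibwtatk


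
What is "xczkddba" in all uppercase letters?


Input string: 'xczkddba'
Operation: convert each letter to uppercase
Mapping: 'x'->'X', 'c'->'C', 'z'->'Z', 'k'->'K', 'd'->'D', 'd'->'D', 'b'->'B', 'a'->'A'
Result: XCZKDDBA


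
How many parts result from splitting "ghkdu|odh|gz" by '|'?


Input string: 'ghkdu|odh|gz'
Delimiter: '|'
Split result: 'ghkdu', 'odh', 'gz'
Number of parts: 3


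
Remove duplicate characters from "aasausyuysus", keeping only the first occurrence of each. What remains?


Input: 'aasausyuysus'
Operation: keep first occurrence of each character
Scan: s[0]='a' new -> keep; s[1]='a' seen -> skip; s[2]='s' new -> keep; s[3]='a' seen -> skip; s[4]='u' new -> keep; s[5]='s' seen -> skip; s[6]='y' new -> keep; s[7]='u' seen -> skip; s[8]='y' seen -> skip; s[9]='s' seen -> skip; s[10]='u' seen -> skip; s[11]='s' seen -> skip
Result: asuy


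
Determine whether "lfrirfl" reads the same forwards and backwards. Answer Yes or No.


Input string: 'lfrirfl'
Reversed: 'lfrirfl'
Compare pairs: s[0]='l' vs s[6]='l' (match), s[1]='f' vs s[5]='f' (match), s[2]='r' vs s[4]='r' (match)
Palindrome: Yes


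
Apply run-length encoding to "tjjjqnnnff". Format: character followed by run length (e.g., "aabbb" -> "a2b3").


Input: 'tjjjqnnnff'
Operation: identify consecutive runs
Runs: 't' -> t1, 'jjj' -> j3, 'q' -> q1, 'nnn' -> n3, 'ff' -> f2
Encoded: t1j3q1n3f2


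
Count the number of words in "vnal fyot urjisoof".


Input string: 'vnal fyot urjisoof'
Operation: split by spaces
Words found: 'vnal', 'fyot', 'urjisoof'
Word count: 3


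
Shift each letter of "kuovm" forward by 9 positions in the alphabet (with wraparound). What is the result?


Input: 'kuovm', shift = 9
Operation: for each letter, (position + 9) mod 26
Mapping: 'k'(10+9=19)->'t', 'u'(20+9=29, 29 mod 26=3)->'d', 'o'(14+9=23)->'x', 'v'(21+9=30, 30 mod 26=4)->'e', 'm'(12+9=21)->'v'
Result: tdxev


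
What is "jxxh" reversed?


Input string: 'jxxh'
Operation: reverse character order
Original order: 'j' -> 'x' -> 'x' -> 'h'
Reversed order: 'h' -> 'x' -> 'x' -> 'j'
Result: hxxj


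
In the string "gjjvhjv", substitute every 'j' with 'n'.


Input string: 'gjjvhjv'
Operation: replace 'j' with 'n'
Positions of 'j': 1, 2, 5
After replacement: gnnvhnv


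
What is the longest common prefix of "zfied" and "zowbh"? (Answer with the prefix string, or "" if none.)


String 1: 'zfied'
String 2: 'zowbh'
Compare position by position:
pos 0: 'z' vs 'z' match
pos 1: 'f' vs 'o' differ -> stop
Longest common prefix: "z" (length 1)


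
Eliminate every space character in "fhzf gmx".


Input string: 'fhzf gmx'
Operation: remove all spaces
Words: 'fhzf', 'gmx'
Join without spaces: fhzfgmx


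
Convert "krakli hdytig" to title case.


Input string: 'krakli hdytig'
Operation: capitalize first letter of each word
Word transformations: 'krakli'->'Krakli', 'hdytig'->'Hdytig'
Result: Krakli Hdytig


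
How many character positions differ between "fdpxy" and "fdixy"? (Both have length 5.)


String 1: 'fdpxy'
String 2: 'fdixy'
Compare each position: pos 0: 'f'=='f', pos 1: 'd'=='d', pos 2: 'p'!='i', pos 3: 'x'=='x', pos 4: 'y'=='y'
Differing positions: 1
Hamming distance: 1


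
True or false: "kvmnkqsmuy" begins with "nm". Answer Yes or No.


Input string: 'kvmnkqsmuy'
Prefix to check: 'nm'
First 2 characters of input: 'kv'
Match: False
Result: No


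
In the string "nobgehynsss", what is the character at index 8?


Input string: 'nobgehynsss'
Operation: get character at index 8
Index mapping: s[0]='n', s[1]='o', s[2]='b', s[3]='g', s[4]='e', s[5]='h', s[6]='y', s[7]='n', s[8]='s'
Result: 's'


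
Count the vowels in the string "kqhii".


Input string: 'kqhii'
Operation: count vowels (a, e, i, o, u)
Scan: s[0]='k', s[1]='q', s[2]='h', s[3]='i' (vowel), s[4]='i' (vowel)
Vowels found: 2
Result: 2


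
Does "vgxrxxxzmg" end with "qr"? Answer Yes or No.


Input string: 'vgxrxxxzmg'
Suffix to check: 'qr'
Last 2 characters of input: 'mg'
Match: False
Result: No


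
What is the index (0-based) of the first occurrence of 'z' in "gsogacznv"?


Input string: 'gsogacznv'
Target: 'z'
Scanning left to right: s[0]='g', s[1]='s', s[2]='o', s[3]='g', s[4]='a', s[5]='c', s[6]='z'
First match at index: 6


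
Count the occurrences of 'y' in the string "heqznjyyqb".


Input string: 'heqznjyyqb'
Target character: 'y'
Scan each position: s[6]='y', s[7]='y'
Matches found at indices: 6, 7
Total: 2


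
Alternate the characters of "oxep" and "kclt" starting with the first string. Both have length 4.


String 1: 'oxep'
String 2: 'kclt'
Operation: alternate characters
Pairs: 'o'+'k', 'x'+'c', 'e'+'l', 'p'+'t'
Result: okxcelpt


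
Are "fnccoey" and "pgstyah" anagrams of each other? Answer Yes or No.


String 1: 'fnccoey' -> sorted: 'ccefnoy'
String 2: 'pgstyah' -> sorted: 'aghpsty'
Compare sorted forms: 'ccefnoy' != 'aghpsty'
Anagram: No


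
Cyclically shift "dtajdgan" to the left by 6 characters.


Input: 'dtajdgan', shift = 6
Operation: split at index 6 and swap parts
Front part s[0:6] = 'dtajdg'
Back part s[6:] = 'an'
Rotated = back + front = 'an' + 'dtajdg'
Result: andtajdg


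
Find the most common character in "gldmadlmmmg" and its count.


Input: 'gldmadlmmmg'
Operation: tally each character
Counts: 'a':1, 'd':2, 'g':2, 'l':2, 'm':4
Maximum: 'm' appears 4 times


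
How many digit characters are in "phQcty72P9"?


Input string: 'phQcty72P9'
Operation: count digit characters (0-9)
Scan: 'p', 'h', 'Q', 'c', 't', 'y', '7'(digit), '2'(digit), 'P', '9'(digit)
Digits found: 3
Result: 3


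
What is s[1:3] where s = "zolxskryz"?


Input string: 'zolxskryz'
Operation: slice [1:3]
Extract characters: s[1]='o', s[2]='l'
Result: ol


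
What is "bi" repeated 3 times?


Input string: 'bi'
Operation: repeat 3 times
Concatenation: 'bi' + 'bi' + 'bi'
Result: bibibi


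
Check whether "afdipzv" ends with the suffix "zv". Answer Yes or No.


Input string: 'afdipzv'
Suffix to check: 'zv'
Last 2 characters of input: 'zv'
Match: True
Result: Yes


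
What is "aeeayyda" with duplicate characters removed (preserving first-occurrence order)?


Input: 'aeeayyda'
Operation: keep first occurrence of each character
Scan: s[0]='a' new -> keep; s[1]='e' new -> keep; s[2]='e' seen -> skip; s[3]='a' seen -> skip; s[4]='y' new -> keep; s[5]='y' seen -> skip; s[6]='d' new -> keep; s[7]='a' seen -> skip
Result: aeyd


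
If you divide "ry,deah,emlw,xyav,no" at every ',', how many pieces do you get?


Input string: 'ry,deah,emlw,xyav,no'
Delimiter: ','
Split result: 'ry', 'deah', 'emlw', 'xyav', 'no'
Number of parts: 5


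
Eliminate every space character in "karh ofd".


Input string: 'karh ofd'
Operation: remove all spaces
Words: 'karh', 'ofd'
Join without spaces: karhofd


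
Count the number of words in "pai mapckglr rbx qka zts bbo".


Input string: 'pai mapckglr rbx qka zts bbo'
Operation: split by spaces
Words found: 'pai', 'mapckglr', 'rbx', 'qka', 'zts', 'bbo'
Word count: 6


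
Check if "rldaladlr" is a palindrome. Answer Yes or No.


Input string: 'rldaladlr'
Reversed: 'rldaladlr'
Compare pairs: s[0]='r' vs s[8]='r' (match), s[1]='l' vs s[7]='l' (match), s[2]='d' vs s[6]='d' (match), s[3]='a' vs s[5]='a' (match)
Palindrome: Yes


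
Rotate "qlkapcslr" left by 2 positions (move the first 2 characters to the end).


Input: 'qlkapcslr', shift = 2
Operation: split at index 2 and swap parts
Front part s[0:2] = 'ql'
Back part s[2:] = 'kapcslr'
Rotated = back + front = 'kapcslr' + 'ql'
Result: kapcslrql


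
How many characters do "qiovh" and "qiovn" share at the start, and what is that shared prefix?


String 1: 'qiovh'
String 2: 'qiovn'
Compare position by position:
pos 0: 'q' vs 'q' match
pos 1: 'i' vs 'i' match
pos 2: 'o' vs 'o' match
pos 3: 'v' vs 'v' match
pos 4: 'h' vs 'n' differ -> stop
Longest common prefix: "qiov" (length 4)


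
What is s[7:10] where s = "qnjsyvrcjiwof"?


Input string: 'qnjsyvrcjiwof'
Operation: slice [7:10]
Extract characters: s[7]='c', s[8]='j', s[9]='i'
Result: cji


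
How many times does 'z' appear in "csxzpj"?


Input string: 'csxzpj'
Target character: 'z'
Scan each position: s[3]='z'
Matches found at indices: 3
Total: 1


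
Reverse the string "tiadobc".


Input string: 'tiadobc'
Operation: reverse character order
Original order: 't' -> 'i' -> 'a' -> 'd' -> 'o' -> 'b' -> 'c'
Reversed order: 'c' -> 'b' -> 'o' -> 'd' -> 'a' -> 'i' -> 't'
Result: cbodait


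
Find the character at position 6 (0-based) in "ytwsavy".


Input string: 'ytwsavy'
Operation: get character at index 6
Index mapping: s[0]='y', s[1]='t', s[2]='w', s[3]='s', s[4]='a', s[5]='v', s[6]='y'
Result: 'y'


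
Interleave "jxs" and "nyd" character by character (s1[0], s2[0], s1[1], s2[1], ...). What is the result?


String 1: 'jxs'
String 2: 'nyd'
Operation: alternate characters
Pairs: 'j'+'n', 'x'+'y', 's'+'d'
Result: jnxysd


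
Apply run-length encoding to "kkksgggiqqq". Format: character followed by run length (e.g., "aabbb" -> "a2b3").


Input: 'kkksgggiqqq'
Operation: identify consecutive runs
Runs: 'kkk' -> k3, 's' -> s1, 'ggg' -> g3, 'i' -> i1, 'qqq' -> q3
Encoded: k3s1g3i1q3


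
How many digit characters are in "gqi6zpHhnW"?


Input string: 'gqi6zpHhnW'
Operation: count digit characters (0-9)
Scan: 'g', 'q', 'i', '6'(digit), 'z', 'p', 'H', 'h', 'n', 'W'
Digits found: 1
Result: 1


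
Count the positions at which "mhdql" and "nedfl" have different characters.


String 1: 'mhdql'
String 2: 'nedfl'
Compare each position: pos 0: 'm'!='n', pos 1: 'h'!='e', pos 2: 'd'=='d', pos 3: 'q'!='f', pos 4: 'l'=='l'
Differing positions: 3
Hamming distance: 3


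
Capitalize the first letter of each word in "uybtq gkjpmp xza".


Input string: 'uybtq gkjpmp xza'
Operation: capitalize first letter of each word
Word transformations: 'uybtq'->'Uybtq', 'gkjpmp'->'Gkjpmp', 'xza'->'Xza'
Result: Uybtq Gkjpmp Xza
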